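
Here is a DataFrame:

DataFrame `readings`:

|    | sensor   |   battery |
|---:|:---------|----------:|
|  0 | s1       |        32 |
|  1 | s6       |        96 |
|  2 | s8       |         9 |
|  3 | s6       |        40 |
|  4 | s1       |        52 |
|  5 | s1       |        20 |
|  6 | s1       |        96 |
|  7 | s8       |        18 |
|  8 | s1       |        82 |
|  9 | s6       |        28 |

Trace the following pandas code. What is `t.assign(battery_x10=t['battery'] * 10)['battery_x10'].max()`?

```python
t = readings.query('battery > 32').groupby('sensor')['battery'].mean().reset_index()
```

766.666666667

filter rows where battery > 32:
  sensor  battery
1     s6       96
3     s6       40
4     s1       52
6     s1       96
8     s1       82
group by sensor, mean of battery:
sensor
s1    76.666667
s6    68.000000
Name: battery, dtype: float64
reset_index():
  sensor    battery
0     s1  76.666667
1     s6  68.000000
add column battery_x10 = t['battery'] * 10:
  sensor    battery  battery_x10
0     s1  76.666667   766.666667
1     s6  68.000000   680.000000
Reading off the max of column 'battery_x10', we get 766.666666667.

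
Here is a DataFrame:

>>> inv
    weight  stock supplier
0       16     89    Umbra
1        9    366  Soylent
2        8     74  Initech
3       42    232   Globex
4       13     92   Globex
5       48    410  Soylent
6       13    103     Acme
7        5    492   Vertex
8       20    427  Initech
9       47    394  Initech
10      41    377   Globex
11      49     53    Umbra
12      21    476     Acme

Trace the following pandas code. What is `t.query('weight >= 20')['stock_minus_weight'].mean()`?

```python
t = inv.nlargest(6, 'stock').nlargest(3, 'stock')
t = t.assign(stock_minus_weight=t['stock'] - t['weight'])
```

431.0

take 6 rows with largest stock:
    weight  stock supplier
7        5    492   Vertex
12      21    476     Acme
8       20    427  Initech
5       48    410  Soylent
9       47    394  Initech
10      41    377   Globex
take 3 rows with largest stock:
    weight  stock supplier
7        5    492   Vertex
12      21    476     Acme
8       20    427  Initech
add column stock_minus_weight = t['stock'] - t['weight']:
    weight  stock supplier  stock_minus_weight
7        5    492   Vertex                 487
12      21    476     Acme                 455
8       20    427  Initech                 407
filter rows where weight >= 20:
    weight  stock supplier  stock_minus_weight
12      21    476     Acme                 455
8       20    427  Initech                 407
So mean() = 431.0.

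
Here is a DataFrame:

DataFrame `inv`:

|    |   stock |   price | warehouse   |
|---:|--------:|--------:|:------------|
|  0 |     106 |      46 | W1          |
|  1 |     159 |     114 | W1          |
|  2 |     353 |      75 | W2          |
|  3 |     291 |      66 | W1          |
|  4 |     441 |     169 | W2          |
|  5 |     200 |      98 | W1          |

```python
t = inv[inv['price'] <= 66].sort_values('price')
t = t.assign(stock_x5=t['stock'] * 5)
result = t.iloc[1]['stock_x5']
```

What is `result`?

1455

filter rows where price <= 66:
   stock  price warehouse
0    106     46        W1
3    291     66        W1
sort by price:
   stock  price warehouse
0    106     46        W1
3    291     66        W1
add column stock_x5 = t['stock'] * 5:
   stock  price warehouse  stock_x5
0    106     46        W1       530
3    291     66        W1      1455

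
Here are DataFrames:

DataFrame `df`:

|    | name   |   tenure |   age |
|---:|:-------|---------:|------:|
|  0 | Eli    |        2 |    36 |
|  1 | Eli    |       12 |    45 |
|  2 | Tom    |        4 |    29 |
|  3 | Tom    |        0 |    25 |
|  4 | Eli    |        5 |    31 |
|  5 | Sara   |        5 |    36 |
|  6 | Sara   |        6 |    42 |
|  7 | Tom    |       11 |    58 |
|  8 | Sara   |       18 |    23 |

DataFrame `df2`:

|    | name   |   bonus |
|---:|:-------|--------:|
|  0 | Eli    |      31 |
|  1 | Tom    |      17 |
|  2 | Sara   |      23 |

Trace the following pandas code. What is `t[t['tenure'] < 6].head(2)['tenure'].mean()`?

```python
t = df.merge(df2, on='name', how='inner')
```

3.0

merge on 'name' (how='inner') → 9 rows:
   name  tenure  age  bonus
0   Eli       2   36     31
1   Eli      12   45     31
2   Tom       4   29     17
3   Tom       0   25     17
4   Eli       5   31     31
5  Sara       5   36     23
6  Sara       6   42     23
7   Tom      11   58     17
8  Sara      18   23     23
filter rows where tenure < 6:
   name  tenure  age  bonus
0   Eli       2   36     31
2   Tom       4   29     17
3   Tom       0   25     17
4   Eli       5   31     31
5  Sara       5   36     23
take first 2 rows:
  name  tenure  age  bonus
0  Eli       2   36     31
2  Tom       4   29     17
Hence 3.0.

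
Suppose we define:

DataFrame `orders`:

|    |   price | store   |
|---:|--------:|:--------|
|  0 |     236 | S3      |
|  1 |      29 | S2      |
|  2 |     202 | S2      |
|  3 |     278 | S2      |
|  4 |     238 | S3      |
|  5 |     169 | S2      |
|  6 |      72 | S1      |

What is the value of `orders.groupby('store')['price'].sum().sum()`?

group by store, sum of price:
store
S1     72
S2    678
S3    474
Name: price, dtype: int64
So sum() = 1224.

1224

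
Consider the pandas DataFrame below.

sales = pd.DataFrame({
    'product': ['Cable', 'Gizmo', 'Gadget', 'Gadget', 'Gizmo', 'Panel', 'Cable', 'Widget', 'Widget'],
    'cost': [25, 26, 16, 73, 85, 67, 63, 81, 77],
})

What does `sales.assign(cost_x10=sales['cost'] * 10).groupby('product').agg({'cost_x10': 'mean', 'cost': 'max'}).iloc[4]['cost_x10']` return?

add column cost_x10 = sales['cost'] * 10:
  product  cost  cost_x10
0   Cable    25       250
1   Gizmo    26       260
2  Gadget    16       160
3  Gadget    73       730
4   Gizmo    85       850
5   Panel    67       670
6   Cable    63       630
7  Widget    81       810
8  Widget    77       770
group by product: mean(cost_x10), max(cost):
         cost_x10  cost
product                
Cable       440.0    63
Gadget      445.0    73
Gizmo       555.0    85
Panel       670.0    67
Widget      790.0    81
Taking the value at position 4, column 'cost_x10' gives 790.0.

790.0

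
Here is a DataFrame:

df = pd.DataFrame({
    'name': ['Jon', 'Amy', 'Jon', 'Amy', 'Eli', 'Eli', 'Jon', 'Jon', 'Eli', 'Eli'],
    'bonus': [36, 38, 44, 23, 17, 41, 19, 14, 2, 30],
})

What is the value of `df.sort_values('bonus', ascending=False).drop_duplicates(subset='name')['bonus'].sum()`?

123

sort by bonus descending:
  name  bonus
2  Jon     44
5  Eli     41
1  Amy     38
0  Jon     36
9  Eli     30
3  Amy     23
6  Jon     19
4  Eli     17
7  Jon     14
8  Eli      2
drop duplicate name (keep=first):
  name  bonus
2  Jon     44
5  Eli     41
1  Amy     38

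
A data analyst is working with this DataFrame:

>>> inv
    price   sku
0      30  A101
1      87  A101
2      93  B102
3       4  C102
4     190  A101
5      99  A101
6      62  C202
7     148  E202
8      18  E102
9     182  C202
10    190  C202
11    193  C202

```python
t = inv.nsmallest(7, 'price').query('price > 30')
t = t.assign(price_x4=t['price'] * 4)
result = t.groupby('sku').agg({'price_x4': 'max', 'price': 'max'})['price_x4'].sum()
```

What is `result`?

1016

take 7 rows with smallest price:
   price   sku
3      4  C102
8     18  E102
0     30  A101
6     62  C202
1     87  A101
2     93  B102
5     99  A101
filter rows where price > 30:
   price   sku
6     62  C202
1     87  A101
2     93  B102
5     99  A101
add column price_x4 = t['price'] * 4:
   price   sku  price_x4
6     62  C202       248
1     87  A101       348
2     93  B102       372
5     99  A101       396
group by sku: max(price_x4), max(price):
      price_x4  price
sku                  
A101       396     99
B102       372     93
C202       248     62
sum of column 'price_x4' → 1016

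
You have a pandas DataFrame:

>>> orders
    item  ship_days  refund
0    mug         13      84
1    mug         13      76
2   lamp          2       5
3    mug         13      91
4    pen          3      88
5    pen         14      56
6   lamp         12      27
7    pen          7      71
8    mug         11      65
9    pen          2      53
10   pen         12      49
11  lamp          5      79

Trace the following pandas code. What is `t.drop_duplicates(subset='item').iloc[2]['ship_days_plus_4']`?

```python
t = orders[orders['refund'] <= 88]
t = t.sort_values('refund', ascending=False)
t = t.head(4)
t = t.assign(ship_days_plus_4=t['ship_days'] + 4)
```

filter rows where refund <= 88:
    item  ship_days  refund
0    mug         13      84
1    mug         13      76
2   lamp          2       5
4    pen          3      88
5    pen         14      56
6   lamp         12      27
7    pen          7      71
8    mug         11      65
9    pen          2      53
10   pen         12      49
11  lamp          5      79
sort by refund descending:
    item  ship_days  refund
4    pen          3      88
0    mug         13      84
11  lamp          5      79
1    mug         13      76
7    pen          7      71
8    mug         11      65
5    pen         14      56
9    pen          2      53
10   pen         12      49
6   lamp         12      27
2   lamp          2       5
take first 4 rows:
    item  ship_days  refund
4    pen          3      88
0    mug         13      84
11  lamp          5      79
1    mug         13      76
add column ship_days_plus_4 = t['ship_days'] + 4:
    item  ship_days  refund  ship_days_plus_4
4    pen          3      88                 7
0    mug         13      84                17
11  lamp          5      79                 9
1    mug         13      76                17
drop duplicate item (keep=first):
    item  ship_days  refund  ship_days_plus_4
4    pen          3      88                 7
0    mug         13      84                17
11  lamp          5      79                 9
Reading off the value at position 2, column 'ship_days_plus_4', we get 9.

9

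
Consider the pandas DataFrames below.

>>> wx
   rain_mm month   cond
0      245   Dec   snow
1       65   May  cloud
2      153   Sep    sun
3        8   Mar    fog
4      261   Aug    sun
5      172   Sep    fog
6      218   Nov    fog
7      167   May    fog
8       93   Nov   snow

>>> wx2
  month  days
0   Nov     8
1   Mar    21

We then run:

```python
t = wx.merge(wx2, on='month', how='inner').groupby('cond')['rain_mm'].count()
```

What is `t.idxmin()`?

snow

merge on 'month' (how='inner') → 3 rows:
   rain_mm month  cond  days
0        8   Mar   fog    21
1      218   Nov   fog     8
2       93   Nov  snow     8
group by cond, count of rain_mm:
cond
fog     2
snow    1
Name: rain_mm, dtype: int64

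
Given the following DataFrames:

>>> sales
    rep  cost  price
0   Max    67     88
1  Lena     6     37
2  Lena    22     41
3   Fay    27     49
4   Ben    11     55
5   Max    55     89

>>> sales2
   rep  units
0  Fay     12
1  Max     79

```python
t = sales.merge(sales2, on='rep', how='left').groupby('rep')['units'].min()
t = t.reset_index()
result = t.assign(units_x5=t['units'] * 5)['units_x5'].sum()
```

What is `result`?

455.0

merge on 'rep' (how='left') → 6 rows:
    rep  cost  price  units
0   Max    67     88   79.0
1  Lena     6     37    NaN
2  Lena    22     41    NaN
3   Fay    27     49   12.0
4   Ben    11     55    NaN
5   Max    55     89   79.0
group by rep, min of units:
rep
Ben      NaN
Fay     12.0
Lena     NaN
Max     79.0
Name: units, dtype: float64
reset_index():
    rep  units
0   Ben    NaN
1   Fay   12.0
2  Lena    NaN
3   Max   79.0
add column units_x5 = t['units'] * 5:
    rep  units  units_x5
0   Ben    NaN       NaN
1   Fay   12.0      60.0
2  Lena    NaN       NaN
3   Max   79.0     395.0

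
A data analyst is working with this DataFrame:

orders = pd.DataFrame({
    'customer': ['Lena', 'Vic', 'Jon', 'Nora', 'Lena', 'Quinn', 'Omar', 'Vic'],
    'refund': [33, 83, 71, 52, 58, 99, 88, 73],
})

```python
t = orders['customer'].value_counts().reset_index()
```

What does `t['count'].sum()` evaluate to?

value_counts of customer:
customer
Lena     2
Vic      2
Jon      1
Nora     1
Quinn    1
Omar     1
Name: count, dtype: int64
reset_index():
  customer  count
0     Lena      2
1      Vic      2
2      Jon      1
3     Nora      1
4    Quinn      1
5     Omar      1
Hence 8.

8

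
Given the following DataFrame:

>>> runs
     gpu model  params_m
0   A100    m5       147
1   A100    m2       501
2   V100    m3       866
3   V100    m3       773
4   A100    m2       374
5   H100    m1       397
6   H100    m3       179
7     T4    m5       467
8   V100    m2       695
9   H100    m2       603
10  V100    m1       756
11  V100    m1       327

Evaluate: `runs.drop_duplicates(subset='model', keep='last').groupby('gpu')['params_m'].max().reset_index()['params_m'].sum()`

1397

drop duplicate model (keep=last):
     gpu model  params_m
6   H100    m3       179
7     T4    m5       467
9   H100    m2       603
11  V100    m1       327
group by gpu, max of params_m:
gpu
H100    603
T4      467
V100    327
Name: params_m, dtype: int64
reset_index():
    gpu  params_m
0  H100       603
1    T4       467
2  V100       327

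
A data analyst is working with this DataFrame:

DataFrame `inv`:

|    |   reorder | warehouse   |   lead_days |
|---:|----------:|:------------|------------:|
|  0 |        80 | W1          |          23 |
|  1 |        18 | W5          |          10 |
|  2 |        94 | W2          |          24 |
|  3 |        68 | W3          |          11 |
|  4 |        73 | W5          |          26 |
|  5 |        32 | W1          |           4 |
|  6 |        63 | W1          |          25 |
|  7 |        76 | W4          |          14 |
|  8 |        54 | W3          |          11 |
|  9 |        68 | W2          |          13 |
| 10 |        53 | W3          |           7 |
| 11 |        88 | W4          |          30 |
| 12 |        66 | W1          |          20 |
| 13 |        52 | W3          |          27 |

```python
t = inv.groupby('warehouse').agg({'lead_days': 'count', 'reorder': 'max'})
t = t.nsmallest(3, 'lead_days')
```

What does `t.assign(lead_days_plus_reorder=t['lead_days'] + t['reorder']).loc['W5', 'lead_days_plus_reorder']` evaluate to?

75

group by warehouse: count(lead_days), max(reorder):
           lead_days  reorder
warehouse                    
W1                 4       80
W2                 2       94
W3                 4       68
W4                 2       88
W5                 2       73
take 3 rows with smallest lead_days:
           lead_days  reorder
warehouse                    
W2                 2       94
W4                 2       88
W5                 2       73
add column lead_days_plus_reorder = t['lead_days'] + t['reorder']:
           lead_days  reorder  lead_days_plus_reorder
warehouse                                            
W2                 2       94                      96
W4                 2       88                      90
W5                 2       73                      75
The value at row 'W5', column 'lead_days_plus_reorder' is 75.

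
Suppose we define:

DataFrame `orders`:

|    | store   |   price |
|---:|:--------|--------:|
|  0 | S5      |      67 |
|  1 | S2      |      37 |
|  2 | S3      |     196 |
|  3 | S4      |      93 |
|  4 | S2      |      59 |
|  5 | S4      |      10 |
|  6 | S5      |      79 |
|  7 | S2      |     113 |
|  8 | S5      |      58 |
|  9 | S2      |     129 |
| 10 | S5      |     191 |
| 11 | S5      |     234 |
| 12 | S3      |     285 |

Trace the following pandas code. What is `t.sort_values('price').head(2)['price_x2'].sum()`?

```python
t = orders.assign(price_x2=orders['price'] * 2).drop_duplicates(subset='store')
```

add column price_x2 = orders['price'] * 2:
   store  price  price_x2
0     S5     67       134
1     S2     37        74
2     S3    196       392
3     S4     93       186
4     S2     59       118
5     S4     10        20
6     S5     79       158
7     S2    113       226
8     S5     58       116
9     S2    129       258
10    S5    191       382
11    S5    234       468
12    S3    285       570
drop duplicate store (keep=first):
  store  price  price_x2
0    S5     67       134
1    S2     37        74
2    S3    196       392
3    S4     93       186
sort by price:
  store  price  price_x2
1    S2     37        74
0    S5     67       134
3    S4     93       186
2    S3    196       392
take first 2 rows:
  store  price  price_x2
1    S2     37        74
0    S5     67       134

208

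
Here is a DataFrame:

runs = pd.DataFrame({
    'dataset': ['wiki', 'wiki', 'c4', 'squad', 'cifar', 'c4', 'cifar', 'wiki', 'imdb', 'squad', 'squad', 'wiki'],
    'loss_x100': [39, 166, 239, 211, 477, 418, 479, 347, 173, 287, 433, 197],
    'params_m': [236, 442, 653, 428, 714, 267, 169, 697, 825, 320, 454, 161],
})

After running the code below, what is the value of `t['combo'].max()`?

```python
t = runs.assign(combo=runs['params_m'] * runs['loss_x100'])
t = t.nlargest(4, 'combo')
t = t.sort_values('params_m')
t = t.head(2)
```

196582

add column combo = runs['params_m'] * runs['loss_x100']:
   dataset  loss_x100  params_m   combo
0     wiki         39       236    9204
1     wiki        166       442   73372
2       c4        239       653  156067
3    squad        211       428   90308
4    cifar        477       714  340578
5       c4        418       267  111606
6    cifar        479       169   80951
7     wiki        347       697  241859
8     imdb        173       825  142725
9    squad        287       320   91840
10   squad        433       454  196582
11    wiki        197       161   31717
take 4 rows with largest combo:
   dataset  loss_x100  params_m   combo
4    cifar        477       714  340578
7     wiki        347       697  241859
10   squad        433       454  196582
2       c4        239       653  156067
sort by params_m:
   dataset  loss_x100  params_m   combo
10   squad        433       454  196582
2       c4        239       653  156067
7     wiki        347       697  241859
4    cifar        477       714  340578
take first 2 rows:
   dataset  loss_x100  params_m   combo
10   squad        433       454  196582
2       c4        239       653  156067
So max() = 196582.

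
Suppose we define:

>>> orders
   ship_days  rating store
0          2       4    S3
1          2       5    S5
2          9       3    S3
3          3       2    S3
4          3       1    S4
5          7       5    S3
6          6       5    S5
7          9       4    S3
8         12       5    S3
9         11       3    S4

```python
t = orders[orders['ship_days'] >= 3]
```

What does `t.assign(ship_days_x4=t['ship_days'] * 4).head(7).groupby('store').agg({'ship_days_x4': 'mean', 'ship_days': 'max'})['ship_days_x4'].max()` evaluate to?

filter rows where ship_days >= 3:
   ship_days  rating store
2          9       3    S3
3          3       2    S3
4          3       1    S4
5          7       5    S3
6          6       5    S5
7          9       4    S3
8         12       5    S3
9         11       3    S4
add column ship_days_x4 = t['ship_days'] * 4:
   ship_days  rating store  ship_days_x4
2          9       3    S3            36
3          3       2    S3            12
4          3       1    S4            12
5          7       5    S3            28
6          6       5    S5            24
7          9       4    S3            36
8         12       5    S3            48
9         11       3    S4            44
take first 7 rows:
   ship_days  rating store  ship_days_x4
2          9       3    S3            36
3          3       2    S3            12
4          3       1    S4            12
5          7       5    S3            28
6          6       5    S5            24
7          9       4    S3            36
8         12       5    S3            48
group by store: mean(ship_days_x4), max(ship_days):
       ship_days_x4  ship_days
store                         
S3             32.0         12
S4             12.0          3
S5             24.0          6
So max() = 32.0.

32.0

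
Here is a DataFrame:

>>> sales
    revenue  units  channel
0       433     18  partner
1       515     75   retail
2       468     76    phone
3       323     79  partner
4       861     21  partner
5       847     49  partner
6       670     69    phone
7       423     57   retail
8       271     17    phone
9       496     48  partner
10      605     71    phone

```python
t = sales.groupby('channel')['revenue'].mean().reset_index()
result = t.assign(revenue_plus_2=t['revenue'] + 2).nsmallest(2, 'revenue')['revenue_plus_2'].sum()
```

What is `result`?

group by channel, mean of revenue:
channel
partner    592.0
phone      503.5
retail     469.0
Name: revenue, dtype: float64
reset_index():
   channel  revenue
0  partner    592.0
1    phone    503.5
2   retail    469.0
add column revenue_plus_2 = t['revenue'] + 2:
   channel  revenue  revenue_plus_2
0  partner    592.0           594.0
1    phone    503.5           505.5
2   retail    469.0           471.0
take 2 rows with smallest revenue:
  channel  revenue  revenue_plus_2
2  retail    469.0           471.0
1   phone    503.5           505.5
Taking the sum of column 'revenue_plus_2' gives 976.5.

976.5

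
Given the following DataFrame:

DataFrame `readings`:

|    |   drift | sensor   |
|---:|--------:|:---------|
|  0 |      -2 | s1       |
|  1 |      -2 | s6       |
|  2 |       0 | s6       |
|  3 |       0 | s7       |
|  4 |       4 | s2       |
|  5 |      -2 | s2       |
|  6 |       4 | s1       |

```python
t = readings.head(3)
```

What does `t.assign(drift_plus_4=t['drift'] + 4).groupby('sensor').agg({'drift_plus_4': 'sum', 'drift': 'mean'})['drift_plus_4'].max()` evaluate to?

take first 3 rows:
   drift sensor
0     -2     s1
1     -2     s6
2      0     s6
add column drift_plus_4 = t['drift'] + 4:
   drift sensor  drift_plus_4
0     -2     s1             2
1     -2     s6             2
2      0     s6             4
group by sensor: sum(drift_plus_4), mean(drift):
        drift_plus_4  drift
sensor                     
s1                 2   -2.0
s6                 6   -1.0
The max of column 'drift_plus_4' is 6.

6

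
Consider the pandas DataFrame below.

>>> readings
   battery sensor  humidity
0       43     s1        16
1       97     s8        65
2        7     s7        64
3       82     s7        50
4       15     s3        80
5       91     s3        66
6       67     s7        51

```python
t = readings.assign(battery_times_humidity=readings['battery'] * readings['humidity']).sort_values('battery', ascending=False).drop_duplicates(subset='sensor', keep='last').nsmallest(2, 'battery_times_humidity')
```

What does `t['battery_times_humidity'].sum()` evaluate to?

1136

add column battery_times_humidity = readings['battery'] * readings['humidity']:
   battery sensor  humidity  battery_times_humidity
0       43     s1        16                     688
1       97     s8        65                    6305
2        7     s7        64                     448
3       82     s7        50                    4100
4       15     s3        80                    1200
5       91     s3        66                    6006
6       67     s7        51                    3417
sort by battery descending:
   battery sensor  humidity  battery_times_humidity
1       97     s8        65                    6305
5       91     s3        66                    6006
3       82     s7        50                    4100
6       67     s7        51                    3417
0       43     s1        16                     688
4       15     s3        80                    1200
2        7     s7        64                     448
drop duplicate sensor (keep=last):
   battery sensor  humidity  battery_times_humidity
1       97     s8        65                    6305
0       43     s1        16                     688
4       15     s3        80                    1200
2        7     s7        64                     448
take 2 rows with smallest battery_times_humidity:
   battery sensor  humidity  battery_times_humidity
2        7     s7        64                     448
0       43     s1        16                     688
Then the sum of column 'battery_times_humidity': 1136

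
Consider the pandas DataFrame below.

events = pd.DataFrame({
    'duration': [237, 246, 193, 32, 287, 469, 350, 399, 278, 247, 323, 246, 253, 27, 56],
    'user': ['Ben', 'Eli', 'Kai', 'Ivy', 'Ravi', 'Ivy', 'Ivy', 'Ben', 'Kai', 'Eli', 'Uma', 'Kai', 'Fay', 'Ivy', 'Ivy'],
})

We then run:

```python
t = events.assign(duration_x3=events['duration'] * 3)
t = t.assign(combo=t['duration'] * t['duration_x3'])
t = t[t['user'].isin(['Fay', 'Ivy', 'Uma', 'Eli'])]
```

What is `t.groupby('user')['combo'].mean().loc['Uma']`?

add column duration_x3 = events['duration'] * 3:
    duration  user  duration_x3
0        237   Ben          711
1        246   Eli          738
2        193   Kai          579
3         32   Ivy           96
4        287  Ravi          861
5        469   Ivy         1407
6        350   Ivy         1050
7        399   Ben         1197
8        278   Kai          834
9        247   Eli          741
10       323   Uma          969
11       246   Kai          738
12       253   Fay          759
13        27   Ivy           81
14        56   Ivy          168
add column combo = t['duration'] * t['duration_x3']:
    duration  user  duration_x3   combo
0        237   Ben          711  168507
1        246   Eli          738  181548
2        193   Kai          579  111747
3         32   Ivy           96    3072
4        287  Ravi          861  247107
5        469   Ivy         1407  659883
6        350   Ivy         1050  367500
7        399   Ben         1197  477603
8        278   Kai          834  231852
9        247   Eli          741  183027
10       323   Uma          969  312987
11       246   Kai          738  181548
12       253   Fay          759  192027
13        27   Ivy           81    2187
14        56   Ivy          168    9408
filter rows where user in ['Fay', 'Ivy', 'Uma', 'Eli']:
    duration user  duration_x3   combo
1        246  Eli          738  181548
3         32  Ivy           96    3072
5        469  Ivy         1407  659883
6        350  Ivy         1050  367500
9        247  Eli          741  183027
10       323  Uma          969  312987
12       253  Fay          759  192027
13        27  Ivy           81    2187
14        56  Ivy          168    9408
group by user, mean of combo:
user
Eli    182287.5
Fay    192027.0
Ivy    208410.0
Uma    312987.0
Name: combo, dtype: float64
Finally, value at index 'Uma' = 312987.0.

312987.0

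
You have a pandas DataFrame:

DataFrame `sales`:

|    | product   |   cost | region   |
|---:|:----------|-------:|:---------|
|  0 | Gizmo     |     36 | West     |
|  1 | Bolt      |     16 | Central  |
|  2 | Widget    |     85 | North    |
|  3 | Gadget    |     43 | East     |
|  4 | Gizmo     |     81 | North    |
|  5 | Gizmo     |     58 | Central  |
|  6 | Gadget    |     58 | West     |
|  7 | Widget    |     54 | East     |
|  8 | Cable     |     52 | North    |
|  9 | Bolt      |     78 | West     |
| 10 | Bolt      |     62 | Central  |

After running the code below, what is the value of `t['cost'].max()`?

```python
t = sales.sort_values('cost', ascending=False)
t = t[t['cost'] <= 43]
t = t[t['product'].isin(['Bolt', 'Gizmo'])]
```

36

sort by cost descending:
   product  cost   region
2   Widget    85    North
4    Gizmo    81    North
9     Bolt    78     West
10    Bolt    62  Central
5    Gizmo    58  Central
6   Gadget    58     West
7   Widget    54     East
8    Cable    52    North
3   Gadget    43     East
0    Gizmo    36     West
1     Bolt    16  Central
filter rows where cost <= 43:
  product  cost   region
3  Gadget    43     East
0   Gizmo    36     West
1    Bolt    16  Central
filter rows where product in ['Bolt', 'Gizmo']:
  product  cost   region
0   Gizmo    36     West
1    Bolt    16  Central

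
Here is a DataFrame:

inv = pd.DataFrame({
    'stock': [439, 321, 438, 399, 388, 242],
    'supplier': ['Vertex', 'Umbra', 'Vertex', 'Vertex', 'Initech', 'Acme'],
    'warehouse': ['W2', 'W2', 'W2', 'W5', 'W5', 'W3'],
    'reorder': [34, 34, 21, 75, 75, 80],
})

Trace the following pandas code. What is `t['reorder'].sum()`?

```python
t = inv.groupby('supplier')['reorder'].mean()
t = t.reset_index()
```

group by supplier, mean of reorder:
supplier
Acme       80.000000
Initech    75.000000
Umbra      34.000000
Vertex     43.333333
Name: reorder, dtype: float64
reset_index():
  supplier    reorder
0     Acme  80.000000
1  Initech  75.000000
2    Umbra  34.000000
3   Vertex  43.333333
Taking the sum of column 'reorder' gives 232.333333333.

232.333333333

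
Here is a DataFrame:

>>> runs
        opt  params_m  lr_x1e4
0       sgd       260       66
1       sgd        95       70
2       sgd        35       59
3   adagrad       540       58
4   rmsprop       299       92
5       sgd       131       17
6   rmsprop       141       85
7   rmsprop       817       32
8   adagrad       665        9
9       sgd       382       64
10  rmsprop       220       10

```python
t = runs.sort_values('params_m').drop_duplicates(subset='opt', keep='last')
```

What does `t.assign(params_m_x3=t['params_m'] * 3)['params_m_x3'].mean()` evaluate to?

1864.0

sort by params_m:
        opt  params_m  lr_x1e4
2       sgd        35       59
1       sgd        95       70
5       sgd       131       17
6   rmsprop       141       85
10  rmsprop       220       10
0       sgd       260       66
4   rmsprop       299       92
9       sgd       382       64
3   adagrad       540       58
8   adagrad       665        9
7   rmsprop       817       32
drop duplicate opt (keep=last):
       opt  params_m  lr_x1e4
9      sgd       382       64
8  adagrad       665        9
7  rmsprop       817       32
add column params_m_x3 = t['params_m'] * 3:
       opt  params_m  lr_x1e4  params_m_x3
9      sgd       382       64         1146
8  adagrad       665        9         1995
7  rmsprop       817       32         2451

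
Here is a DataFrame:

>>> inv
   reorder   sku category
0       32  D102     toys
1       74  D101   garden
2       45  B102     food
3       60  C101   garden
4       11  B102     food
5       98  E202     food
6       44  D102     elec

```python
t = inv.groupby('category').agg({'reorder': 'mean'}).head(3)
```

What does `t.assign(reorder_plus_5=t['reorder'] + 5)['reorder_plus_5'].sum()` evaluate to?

177.333333333

group by category, mean of reorder:
            reorder
category           
elec      44.000000
food      51.333333
garden    67.000000
toys      32.000000
take first 3 rows:
            reorder
category           
elec      44.000000
food      51.333333
garden    67.000000
add column reorder_plus_5 = t['reorder'] + 5:
            reorder  reorder_plus_5
category                           
elec      44.000000       49.000000
food      51.333333       56.333333
garden    67.000000       72.000000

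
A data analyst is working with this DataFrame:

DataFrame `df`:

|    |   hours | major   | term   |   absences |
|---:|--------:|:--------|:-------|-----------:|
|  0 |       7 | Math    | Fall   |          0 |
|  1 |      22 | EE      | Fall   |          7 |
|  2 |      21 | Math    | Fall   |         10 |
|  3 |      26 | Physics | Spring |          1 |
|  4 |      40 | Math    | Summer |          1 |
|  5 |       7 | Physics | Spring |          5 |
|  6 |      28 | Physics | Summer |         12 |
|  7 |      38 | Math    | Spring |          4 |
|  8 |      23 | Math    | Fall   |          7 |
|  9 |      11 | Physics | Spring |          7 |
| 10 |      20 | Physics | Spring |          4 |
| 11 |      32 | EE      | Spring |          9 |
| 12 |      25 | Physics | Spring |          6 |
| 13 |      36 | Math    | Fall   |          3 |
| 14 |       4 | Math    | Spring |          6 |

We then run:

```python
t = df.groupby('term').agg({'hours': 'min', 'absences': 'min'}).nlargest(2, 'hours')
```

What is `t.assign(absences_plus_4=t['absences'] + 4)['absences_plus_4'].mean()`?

group by term: min(hours), min(absences):
        hours  absences
term                   
Fall        7         0
Spring      4         1
Summer     28         1
take 2 rows with largest hours:
        hours  absences
term                   
Summer     28         1
Fall        7         0
add column absences_plus_4 = t['absences'] + 4:
        hours  absences  absences_plus_4
term                                    
Summer     28         1                5
Fall        7         0                4

4.5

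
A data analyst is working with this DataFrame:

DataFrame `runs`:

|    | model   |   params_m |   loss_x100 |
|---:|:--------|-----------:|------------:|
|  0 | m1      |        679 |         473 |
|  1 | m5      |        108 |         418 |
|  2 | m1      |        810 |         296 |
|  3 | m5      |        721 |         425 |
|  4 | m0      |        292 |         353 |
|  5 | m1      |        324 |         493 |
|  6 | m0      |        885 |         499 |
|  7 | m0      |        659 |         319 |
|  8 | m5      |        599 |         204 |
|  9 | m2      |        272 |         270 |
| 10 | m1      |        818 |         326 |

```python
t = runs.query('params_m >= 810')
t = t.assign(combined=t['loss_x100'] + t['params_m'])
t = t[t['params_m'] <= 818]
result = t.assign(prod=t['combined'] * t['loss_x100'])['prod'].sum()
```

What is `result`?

filter rows where params_m >= 810:
   model  params_m  loss_x100
2     m1       810        296
6     m0       885        499
10    m1       818        326
add column combined = t['loss_x100'] + t['params_m']:
   model  params_m  loss_x100  combined
2     m1       810        296      1106
6     m0       885        499      1384
10    m1       818        326      1144
filter rows where params_m <= 818:
   model  params_m  loss_x100  combined
2     m1       810        296      1106
10    m1       818        326      1144
add column prod = t['combined'] * t['loss_x100']:
   model  params_m  loss_x100  combined    prod
2     m1       810        296      1106  327376
10    m1       818        326      1144  372944
Finally, sum of column 'prod' = 700320.

700320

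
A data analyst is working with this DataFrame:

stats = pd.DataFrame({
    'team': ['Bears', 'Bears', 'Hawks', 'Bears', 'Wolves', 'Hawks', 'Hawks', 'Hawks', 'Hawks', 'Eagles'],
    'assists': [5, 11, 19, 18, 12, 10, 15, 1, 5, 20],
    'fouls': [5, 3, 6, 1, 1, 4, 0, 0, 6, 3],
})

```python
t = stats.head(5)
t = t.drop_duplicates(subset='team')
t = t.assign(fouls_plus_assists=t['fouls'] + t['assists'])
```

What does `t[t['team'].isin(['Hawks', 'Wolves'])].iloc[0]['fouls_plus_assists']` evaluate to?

25

take first 5 rows:
     team  assists  fouls
0   Bears        5      5
1   Bears       11      3
2   Hawks       19      6
3   Bears       18      1
4  Wolves       12      1
drop duplicate team (keep=first):
     team  assists  fouls
0   Bears        5      5
2   Hawks       19      6
4  Wolves       12      1
add column fouls_plus_assists = t['fouls'] + t['assists']:
     team  assists  fouls  fouls_plus_assists
0   Bears        5      5                  10
2   Hawks       19      6                  25
4  Wolves       12      1                  13
filter rows where team in ['Hawks', 'Wolves']:
     team  assists  fouls  fouls_plus_assists
2   Hawks       19      6                  25
4  Wolves       12      1                  13
The value at position 0, column 'fouls_plus_assists' is 25.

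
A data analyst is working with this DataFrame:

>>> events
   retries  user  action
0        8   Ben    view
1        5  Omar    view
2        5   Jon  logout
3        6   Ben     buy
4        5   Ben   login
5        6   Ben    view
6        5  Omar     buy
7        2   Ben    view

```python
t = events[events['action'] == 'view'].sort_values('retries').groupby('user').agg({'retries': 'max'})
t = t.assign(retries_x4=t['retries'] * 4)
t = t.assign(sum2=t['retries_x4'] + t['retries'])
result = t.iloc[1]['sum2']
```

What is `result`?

25

filter rows where action == 'view':
   retries  user action
0        8   Ben   view
1        5  Omar   view
5        6   Ben   view
7        2   Ben   view
sort by retries:
   retries  user action
7        2   Ben   view
1        5  Omar   view
5        6   Ben   view
0        8   Ben   view
group by user, max of retries:
      retries
user         
Ben         8
Omar        5
add column retries_x4 = t['retries'] * 4:
      retries  retries_x4
user                     
Ben         8          32
Omar        5          20
add column sum2 = t['retries_x4'] + t['retries']:
      retries  retries_x4  sum2
user                           
Ben         8          32    40
Omar        5          20    25
The value at position 1, column 'sum2' is 25.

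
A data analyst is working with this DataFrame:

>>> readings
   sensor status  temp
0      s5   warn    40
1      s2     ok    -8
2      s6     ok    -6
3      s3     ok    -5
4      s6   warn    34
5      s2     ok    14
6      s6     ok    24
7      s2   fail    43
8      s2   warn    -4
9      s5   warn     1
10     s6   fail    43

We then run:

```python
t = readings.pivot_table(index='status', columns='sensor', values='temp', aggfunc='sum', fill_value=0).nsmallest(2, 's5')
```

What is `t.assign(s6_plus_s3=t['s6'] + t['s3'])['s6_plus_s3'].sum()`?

pivot: rows=status, cols=sensor, sum(temp):
sensor  s2  s3  s5  s6
status                
fail    43   0   0  43
ok       6  -5   0  18
warn    -4   0  41  34
take 2 rows with smallest s5:
sensor  s2  s3  s5  s6
status                
fail    43   0   0  43
ok       6  -5   0  18
add column s6_plus_s3 = t['s6'] + t['s3']:
sensor  s2  s3  s5  s6  s6_plus_s3
status                            
fail    43   0   0  43          43
ok       6  -5   0  18          13

56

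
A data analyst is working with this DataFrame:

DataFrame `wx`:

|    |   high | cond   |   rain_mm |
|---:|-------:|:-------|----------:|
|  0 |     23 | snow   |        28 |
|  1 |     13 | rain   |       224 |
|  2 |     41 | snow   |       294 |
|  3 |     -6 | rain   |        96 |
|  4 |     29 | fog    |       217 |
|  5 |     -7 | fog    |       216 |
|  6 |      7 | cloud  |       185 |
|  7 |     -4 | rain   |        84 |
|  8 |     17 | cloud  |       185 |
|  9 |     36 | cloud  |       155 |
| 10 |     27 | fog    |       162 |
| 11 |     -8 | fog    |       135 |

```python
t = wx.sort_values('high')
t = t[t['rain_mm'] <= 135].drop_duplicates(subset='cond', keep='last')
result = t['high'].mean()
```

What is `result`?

sort by high:
    high   cond  rain_mm
11    -8    fog      135
5     -7    fog      216
3     -6   rain       96
7     -4   rain       84
6      7  cloud      185
1     13   rain      224
8     17  cloud      185
0     23   snow       28
10    27    fog      162
4     29    fog      217
9     36  cloud      155
2     41   snow      294
filter rows where rain_mm <= 135:
    high  cond  rain_mm
11    -8   fog      135
3     -6  rain       96
7     -4  rain       84
0     23  snow       28
drop duplicate cond (keep=last):
    high  cond  rain_mm
11    -8   fog      135
7     -4  rain       84
0     23  snow       28
mean of column 'high' → 3.66666666667

3.66666666667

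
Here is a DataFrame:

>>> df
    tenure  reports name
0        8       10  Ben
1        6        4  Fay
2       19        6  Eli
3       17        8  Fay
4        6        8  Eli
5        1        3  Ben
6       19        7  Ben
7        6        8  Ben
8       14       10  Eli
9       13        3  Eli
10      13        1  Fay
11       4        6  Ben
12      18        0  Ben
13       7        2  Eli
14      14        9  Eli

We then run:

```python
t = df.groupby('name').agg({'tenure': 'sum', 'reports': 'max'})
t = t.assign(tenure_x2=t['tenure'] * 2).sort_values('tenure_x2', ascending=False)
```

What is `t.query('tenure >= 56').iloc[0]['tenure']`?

group by name: sum(tenure), max(reports):
      tenure  reports
name                 
Ben       56       10
Eli       73       10
Fay       36        8
add column tenure_x2 = t['tenure'] * 2:
      tenure  reports  tenure_x2
name                            
Ben       56       10        112
Eli       73       10        146
Fay       36        8         72
sort by tenure_x2 descending:
      tenure  reports  tenure_x2
name                            
Eli       73       10        146
Ben       56       10        112
Fay       36        8         72
filter rows where tenure >= 56:
      tenure  reports  tenure_x2
name                            
Eli       73       10        146
Ben       56       10        112
Finally, value at position 0, column 'tenure' = 73.

73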